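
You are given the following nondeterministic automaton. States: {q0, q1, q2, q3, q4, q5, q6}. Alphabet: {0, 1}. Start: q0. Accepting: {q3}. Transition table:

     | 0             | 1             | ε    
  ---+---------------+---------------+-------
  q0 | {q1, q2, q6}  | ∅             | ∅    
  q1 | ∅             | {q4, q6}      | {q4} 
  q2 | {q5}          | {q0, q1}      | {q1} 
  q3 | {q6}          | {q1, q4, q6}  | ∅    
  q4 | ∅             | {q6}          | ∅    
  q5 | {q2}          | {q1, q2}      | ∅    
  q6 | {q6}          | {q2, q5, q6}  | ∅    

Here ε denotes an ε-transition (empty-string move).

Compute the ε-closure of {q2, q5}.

{q1, q2, q4, q5}

Begin with {q2, q5}.
ε-move q2 → q1; add q1.
ε-move q1 → q4; add q4.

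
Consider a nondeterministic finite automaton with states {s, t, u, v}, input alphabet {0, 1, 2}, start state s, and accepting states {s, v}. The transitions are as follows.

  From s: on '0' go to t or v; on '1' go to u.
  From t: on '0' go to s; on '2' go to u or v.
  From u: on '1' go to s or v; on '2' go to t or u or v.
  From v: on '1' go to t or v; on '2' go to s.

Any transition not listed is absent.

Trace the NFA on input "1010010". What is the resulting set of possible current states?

∅

Start in {s}.
Read '1': {s} → {u}.
Read '0': {u} → ∅.
The set is empty and remains empty for the remaining 5 symbols.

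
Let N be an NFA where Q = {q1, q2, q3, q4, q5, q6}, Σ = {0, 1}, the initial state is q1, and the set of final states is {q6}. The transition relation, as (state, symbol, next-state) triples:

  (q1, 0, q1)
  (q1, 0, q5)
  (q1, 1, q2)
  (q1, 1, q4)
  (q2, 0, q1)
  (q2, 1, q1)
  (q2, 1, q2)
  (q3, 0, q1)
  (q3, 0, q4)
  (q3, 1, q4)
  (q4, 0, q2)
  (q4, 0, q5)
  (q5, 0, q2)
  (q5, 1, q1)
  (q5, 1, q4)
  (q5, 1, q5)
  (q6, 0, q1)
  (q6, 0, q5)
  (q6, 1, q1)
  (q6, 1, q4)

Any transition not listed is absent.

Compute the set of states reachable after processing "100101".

Start in {q1}.
Read '1': q1→{q2, q4}; now {q2, q4}.
Read '0': q2→{q1}, q4→{q2, q5}; now {q1, q2, q5}.
Read '0': q1→{q1, q5}, q2→{q1}, q5→{q2}; now {q1, q2, q5}.
Read '1': q1→{q2, q4}, q2→{q1, q2}, q5→{q1, q4, q5}; now {q1, q2, q4, q5}.
Read '0': q1→{q1, q5}, q2→{q1}, q4→{q2, q5}, q5→{q2}; now {q1, q2, q5}.
Read '1': q1→{q2, q4}, q2→{q1, q2}, q5→{q1, q4, q5}; now {q1, q2, q4, q5}.

{q1, q2, q4, q5}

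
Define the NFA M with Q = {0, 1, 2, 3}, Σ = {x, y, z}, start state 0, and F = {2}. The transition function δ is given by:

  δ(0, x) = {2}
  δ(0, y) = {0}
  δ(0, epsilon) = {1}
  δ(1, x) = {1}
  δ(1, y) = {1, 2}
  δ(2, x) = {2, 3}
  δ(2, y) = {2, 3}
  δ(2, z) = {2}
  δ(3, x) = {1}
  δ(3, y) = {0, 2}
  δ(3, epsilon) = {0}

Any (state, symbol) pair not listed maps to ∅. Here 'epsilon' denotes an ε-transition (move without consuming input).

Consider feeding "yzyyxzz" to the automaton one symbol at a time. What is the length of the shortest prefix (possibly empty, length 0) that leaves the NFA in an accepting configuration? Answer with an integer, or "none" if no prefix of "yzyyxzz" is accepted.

Start: ε-closure({0}) = {0, 1}.
Read 'y': {0, 1} → {0, 1, 2}.
None of the earlier sets intersect F, but {0, 1, 2} does.

1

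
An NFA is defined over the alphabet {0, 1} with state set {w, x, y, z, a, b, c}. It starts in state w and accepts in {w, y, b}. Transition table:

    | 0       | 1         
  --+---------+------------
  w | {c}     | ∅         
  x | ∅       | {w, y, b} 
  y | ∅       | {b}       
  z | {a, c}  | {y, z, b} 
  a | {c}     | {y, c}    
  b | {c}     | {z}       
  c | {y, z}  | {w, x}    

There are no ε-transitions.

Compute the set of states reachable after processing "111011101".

∅

Start in {w}.
Read '1': {w} → ∅.
The set is empty and remains empty for the remaining 8 symbols.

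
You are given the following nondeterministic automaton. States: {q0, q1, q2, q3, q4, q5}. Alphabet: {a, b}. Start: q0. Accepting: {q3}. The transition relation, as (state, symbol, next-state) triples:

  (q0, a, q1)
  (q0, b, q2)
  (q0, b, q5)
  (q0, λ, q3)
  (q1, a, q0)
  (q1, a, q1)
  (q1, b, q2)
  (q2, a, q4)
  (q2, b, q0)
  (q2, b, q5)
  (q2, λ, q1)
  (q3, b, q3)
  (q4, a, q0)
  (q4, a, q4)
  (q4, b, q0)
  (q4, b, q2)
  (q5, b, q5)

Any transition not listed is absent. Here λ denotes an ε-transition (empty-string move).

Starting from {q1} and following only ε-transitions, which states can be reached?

{q1}

Begin with {q1}.
No ε-moves leave this set, so the closure equals the set itself.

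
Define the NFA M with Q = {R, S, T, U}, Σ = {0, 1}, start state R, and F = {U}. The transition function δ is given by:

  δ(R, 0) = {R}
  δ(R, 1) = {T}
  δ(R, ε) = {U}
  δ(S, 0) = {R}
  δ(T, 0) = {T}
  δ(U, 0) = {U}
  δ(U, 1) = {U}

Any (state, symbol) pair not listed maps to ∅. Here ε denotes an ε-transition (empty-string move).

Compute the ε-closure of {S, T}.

Begin with {S, T}.
No ε-moves leave this set, so the closure equals the set itself.

{S, T}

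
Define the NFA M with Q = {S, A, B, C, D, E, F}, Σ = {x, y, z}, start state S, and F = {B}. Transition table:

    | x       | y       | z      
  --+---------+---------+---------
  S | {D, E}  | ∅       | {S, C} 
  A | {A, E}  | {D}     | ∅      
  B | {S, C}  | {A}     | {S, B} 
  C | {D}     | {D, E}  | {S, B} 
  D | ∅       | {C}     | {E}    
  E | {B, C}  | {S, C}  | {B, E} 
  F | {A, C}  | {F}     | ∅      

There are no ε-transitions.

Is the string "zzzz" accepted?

Start in {S}.
Read 'z': {S} → {S, C}.
Read 'z': {S, C} → {S, B, C}.
Read 'z': {S, B, C} → {S, B, C}.
Read 'z': {S, B, C} → {S, B, C}.
The final set {S, B, C} contains the accepting state B.

Yes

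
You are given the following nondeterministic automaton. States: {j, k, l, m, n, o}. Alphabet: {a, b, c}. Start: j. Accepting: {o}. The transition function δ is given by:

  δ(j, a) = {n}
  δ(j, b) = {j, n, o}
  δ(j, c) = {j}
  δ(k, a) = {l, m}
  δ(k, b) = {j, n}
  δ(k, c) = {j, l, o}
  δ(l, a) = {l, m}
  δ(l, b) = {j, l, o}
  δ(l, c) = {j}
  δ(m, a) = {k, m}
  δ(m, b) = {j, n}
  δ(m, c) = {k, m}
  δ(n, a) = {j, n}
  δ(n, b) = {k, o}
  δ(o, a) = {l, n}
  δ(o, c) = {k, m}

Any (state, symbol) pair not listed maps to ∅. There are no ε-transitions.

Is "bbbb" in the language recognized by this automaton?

Start in {j}.
Read 'b': {j} → {j, n, o}.
Read 'b': {j, n, o} → {j, k, n, o}.
Read 'b': {j, k, n, o} → {j, k, n, o}.
Read 'b': {j, k, n, o} → {j, k, n, o}.
The final set {j, k, n, o} contains the accepting state o.

Yes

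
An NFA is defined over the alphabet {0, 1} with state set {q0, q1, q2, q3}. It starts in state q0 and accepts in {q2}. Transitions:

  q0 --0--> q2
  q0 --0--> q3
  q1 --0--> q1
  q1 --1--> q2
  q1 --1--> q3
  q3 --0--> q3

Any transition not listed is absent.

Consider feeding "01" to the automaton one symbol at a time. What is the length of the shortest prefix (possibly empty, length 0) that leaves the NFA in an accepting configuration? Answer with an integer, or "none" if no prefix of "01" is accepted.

1

Start in {q0}.
Read '0': q0→{q2, q3}; now {q2, q3}.
None of the earlier sets intersect F, but {q2, q3} does.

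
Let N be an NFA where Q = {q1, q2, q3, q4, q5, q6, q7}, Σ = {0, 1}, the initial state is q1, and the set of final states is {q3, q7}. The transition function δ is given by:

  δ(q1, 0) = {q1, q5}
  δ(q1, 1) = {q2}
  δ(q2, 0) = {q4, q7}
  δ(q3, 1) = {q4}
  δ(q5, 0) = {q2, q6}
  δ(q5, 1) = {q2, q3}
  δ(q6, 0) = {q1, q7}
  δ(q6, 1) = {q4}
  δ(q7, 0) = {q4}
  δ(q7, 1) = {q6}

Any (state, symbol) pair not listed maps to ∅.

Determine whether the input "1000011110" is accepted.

Start in {q1}.
Read '1': q1→{q2}; now {q2}.
Read '0': q2→{q4, q7}; now {q4, q7}.
Read '0': q4→∅, q7→{q4}; now {q4}.
Read '0': q4→∅; now ∅.
The set is empty and remains empty for the remaining 6 symbols.
The final set ∅ contains no accepting state.

No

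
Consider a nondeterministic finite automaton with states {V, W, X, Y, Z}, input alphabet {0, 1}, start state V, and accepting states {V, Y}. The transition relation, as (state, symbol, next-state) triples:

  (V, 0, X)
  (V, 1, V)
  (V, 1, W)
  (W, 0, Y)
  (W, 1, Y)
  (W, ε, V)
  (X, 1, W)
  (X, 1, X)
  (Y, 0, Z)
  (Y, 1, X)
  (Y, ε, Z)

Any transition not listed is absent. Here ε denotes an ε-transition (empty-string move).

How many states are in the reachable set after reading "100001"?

0

Start in {V}.
Read '1': V→{V, W}; now {V, W}.
Read '0': V→{X}, W→{Y}; union {X, Y}; ε-closure = {X, Y, Z}.
Read '0': X→∅, Y→{Z}, Z→∅; now {Z}.
Read '0': Z→∅; now ∅.
The set is empty and remains empty for the remaining 2 symbols.
That set has 0 states.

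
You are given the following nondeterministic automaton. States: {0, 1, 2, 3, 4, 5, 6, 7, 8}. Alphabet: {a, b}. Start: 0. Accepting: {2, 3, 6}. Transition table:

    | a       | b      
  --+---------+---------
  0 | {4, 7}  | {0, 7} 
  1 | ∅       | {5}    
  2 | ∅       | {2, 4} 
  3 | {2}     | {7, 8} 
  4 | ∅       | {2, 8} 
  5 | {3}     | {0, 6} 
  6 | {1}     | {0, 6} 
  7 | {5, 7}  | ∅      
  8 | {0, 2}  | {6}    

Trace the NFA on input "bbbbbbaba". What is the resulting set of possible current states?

Start in {0}.
Read 'b': 0→{0, 7}; now {0, 7}.
Read 'b': 0→{0, 7}, 7→∅; now {0, 7}.
Read 'b': 0→{0, 7}, 7→∅; now {0, 7}.
Read 'b': 0→{0, 7}, 7→∅; now {0, 7}.
Read 'b': 0→{0, 7}, 7→∅; now {0, 7}.
Read 'b': 0→{0, 7}, 7→∅; now {0, 7}.
Read 'a': 0→{4, 7}, 7→{5, 7}; now {4, 5, 7}.
Read 'b': 4→{2, 8}, 5→{0, 6}, 7→∅; now {0, 2, 6, 8}.
Read 'a': 0→{4, 7}, 2→∅, 6→{1}, 8→{0, 2}; now {0, 1, 2, 4, 7}.

{0, 1, 2, 4, 7}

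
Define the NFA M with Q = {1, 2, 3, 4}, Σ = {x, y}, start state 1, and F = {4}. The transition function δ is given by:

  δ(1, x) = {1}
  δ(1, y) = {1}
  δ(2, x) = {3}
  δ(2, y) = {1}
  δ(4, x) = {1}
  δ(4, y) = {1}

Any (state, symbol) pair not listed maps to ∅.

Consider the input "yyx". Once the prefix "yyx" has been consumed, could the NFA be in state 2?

No

Start in {1}.
Read 'y': 1→{1}; now {1}.
Read 'y': 1→{1}; now {1}.
Read 'x': 1→{1}; now {1}.
State 2 is not in {1}.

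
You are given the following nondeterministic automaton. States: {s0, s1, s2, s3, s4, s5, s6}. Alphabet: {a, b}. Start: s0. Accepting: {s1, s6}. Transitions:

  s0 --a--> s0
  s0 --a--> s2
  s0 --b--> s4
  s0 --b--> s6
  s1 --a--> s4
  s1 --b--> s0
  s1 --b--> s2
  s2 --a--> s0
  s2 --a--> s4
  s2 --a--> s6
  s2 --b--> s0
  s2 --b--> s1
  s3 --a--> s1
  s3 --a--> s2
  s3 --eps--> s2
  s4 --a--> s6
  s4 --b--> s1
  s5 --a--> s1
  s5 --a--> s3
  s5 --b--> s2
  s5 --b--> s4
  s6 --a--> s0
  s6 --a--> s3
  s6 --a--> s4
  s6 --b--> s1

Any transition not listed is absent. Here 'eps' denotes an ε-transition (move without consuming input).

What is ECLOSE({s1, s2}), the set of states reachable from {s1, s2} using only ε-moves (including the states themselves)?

{s1, s2}

Begin with {s1, s2}.
No ε-moves leave this set, so the closure equals the set itself.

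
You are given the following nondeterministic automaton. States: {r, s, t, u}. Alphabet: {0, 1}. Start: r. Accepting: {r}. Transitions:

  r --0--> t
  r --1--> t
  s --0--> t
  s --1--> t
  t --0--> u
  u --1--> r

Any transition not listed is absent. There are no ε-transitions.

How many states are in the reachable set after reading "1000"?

Start in {r}.
Read '1': {r} → {t}.
Read '0': {t} → {u}.
Read '0': {u} → ∅.
The set is empty and remains empty for the remaining 1 symbol.
That set has 0 states.

0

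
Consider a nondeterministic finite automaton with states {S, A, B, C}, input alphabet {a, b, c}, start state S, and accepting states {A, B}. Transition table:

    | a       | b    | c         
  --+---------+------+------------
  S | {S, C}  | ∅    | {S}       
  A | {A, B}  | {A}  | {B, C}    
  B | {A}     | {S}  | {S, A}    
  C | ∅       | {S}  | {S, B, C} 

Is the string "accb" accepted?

Start in {S}.
Read 'a': {S} → {S, C}.
Read 'c': {S, C} → {S, B, C}.
Read 'c': {S, B, C} → {S, A, B, C}.
Read 'b': {S, A, B, C} → {S, A}.
The final set {S, A} contains the accepting state A.

Yes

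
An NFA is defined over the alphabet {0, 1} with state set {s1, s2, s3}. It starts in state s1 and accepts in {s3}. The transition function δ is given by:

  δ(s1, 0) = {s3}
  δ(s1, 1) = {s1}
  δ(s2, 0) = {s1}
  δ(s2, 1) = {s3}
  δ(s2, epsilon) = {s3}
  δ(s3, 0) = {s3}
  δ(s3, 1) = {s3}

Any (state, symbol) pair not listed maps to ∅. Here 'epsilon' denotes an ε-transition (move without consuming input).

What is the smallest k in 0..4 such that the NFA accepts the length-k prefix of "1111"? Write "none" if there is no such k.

none

Start in {s1}.
Read '1': s1→{s1}; now {s1}.
Read '1': s1→{s1}; now {s1}.
Read '1': s1→{s1}; now {s1}.
Read '1': s1→{s1}; now {s1}.
No reachable set along the way intersects F.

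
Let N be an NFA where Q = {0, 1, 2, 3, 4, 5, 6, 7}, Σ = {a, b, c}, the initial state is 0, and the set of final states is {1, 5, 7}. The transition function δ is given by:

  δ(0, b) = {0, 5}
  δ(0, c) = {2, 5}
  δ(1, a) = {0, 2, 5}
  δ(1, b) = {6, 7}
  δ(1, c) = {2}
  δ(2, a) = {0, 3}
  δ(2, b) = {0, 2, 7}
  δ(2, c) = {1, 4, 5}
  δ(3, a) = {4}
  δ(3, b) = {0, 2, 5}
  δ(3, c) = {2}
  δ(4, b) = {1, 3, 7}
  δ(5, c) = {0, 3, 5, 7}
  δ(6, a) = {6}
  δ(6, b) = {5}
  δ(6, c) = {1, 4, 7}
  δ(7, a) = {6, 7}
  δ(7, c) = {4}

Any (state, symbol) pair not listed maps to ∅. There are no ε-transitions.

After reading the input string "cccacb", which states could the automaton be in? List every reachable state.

Start in {0}.
Read 'c': 0→{2, 5}; now {2, 5}.
Read 'c': 2→{1, 4, 5}, 5→{0, 3, 5, 7}; now {0, 1, 3, 4, 5, 7}.
Read 'c': 0→{2, 5}, 1→{2}, 3→{2}, 4→∅, 5→{0, 3, 5, 7}, 7→{4}; now {0, 2, 3, 4, 5, 7}.
Read 'a': 0→∅, 2→{0, 3}, 3→{4}, 4→∅, 5→∅, 7→{6, 7}; now {0, 3, 4, 6, 7}.
Read 'c': 0→{2, 5}, 3→{2}, 4→∅, 6→{1, 4, 7}, 7→{4}; now {1, 2, 4, 5, 7}.
Read 'b': 1→{6, 7}, 2→{0, 2, 7}, 4→{1, 3, 7}, 5→∅, 7→∅; now {0, 1, 2, 3, 6, 7}.

{0, 1, 2, 3, 6, 7}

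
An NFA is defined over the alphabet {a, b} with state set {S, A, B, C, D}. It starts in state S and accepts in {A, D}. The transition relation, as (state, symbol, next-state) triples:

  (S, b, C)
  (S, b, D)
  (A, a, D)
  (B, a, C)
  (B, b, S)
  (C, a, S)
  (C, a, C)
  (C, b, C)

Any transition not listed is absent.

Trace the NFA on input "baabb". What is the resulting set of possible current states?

{C}

Start in {S}.
Read 'b': S→{C, D}; now {C, D}.
Read 'a': C→{S, C}, D→∅; now {S, C}.
Read 'a': S→∅, C→{S, C}; now {S, C}.
Read 'b': S→{C, D}, C→{C}; now {C, D}.
Read 'b': C→{C}, D→∅; now {C}.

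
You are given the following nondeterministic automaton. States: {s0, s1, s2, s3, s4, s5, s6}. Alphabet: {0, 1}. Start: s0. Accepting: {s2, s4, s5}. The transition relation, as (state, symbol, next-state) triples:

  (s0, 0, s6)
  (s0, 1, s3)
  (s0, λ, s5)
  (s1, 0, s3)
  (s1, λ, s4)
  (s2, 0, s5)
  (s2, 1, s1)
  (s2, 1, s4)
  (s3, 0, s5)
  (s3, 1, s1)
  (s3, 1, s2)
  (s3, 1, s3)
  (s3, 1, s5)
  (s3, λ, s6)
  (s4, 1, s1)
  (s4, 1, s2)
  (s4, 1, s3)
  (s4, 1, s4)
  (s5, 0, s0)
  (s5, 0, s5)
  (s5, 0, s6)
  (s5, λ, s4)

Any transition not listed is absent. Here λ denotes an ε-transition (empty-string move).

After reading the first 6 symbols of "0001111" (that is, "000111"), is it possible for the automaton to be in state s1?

Yes

Start: ε-closure({s0}) = {s0, s4, s5}.
Read '0': s0→{s6}, s4→∅, s5→{s0, s5, s6}; union {s0, s5, s6}; ε-closure = {s0, s4, s5, s6}.
Read '0': s0→{s6}, s4→∅, s5→{s0, s5, s6}, s6→∅; union {s0, s5, s6}; ε-closure = {s0, s4, s5, s6}.
Read '0': s0→{s6}, s4→∅, s5→{s0, s5, s6}, s6→∅; union {s0, s5, s6}; ε-closure = {s0, s4, s5, s6}.
Read '1': s0→{s3}, s4→{s1, s2, s3, s4}, s5→∅, s6→∅; union {s1, s2, s3, s4}; ε-closure = {s1, s2, s3, s4, s6}.
Read '1': s1→∅, s2→{s1, s4}, s3→{s1, s2, s3, s5}, s4→{s1, s2, s3, s4}, s6→∅; union {s1, s2, s3, s4, s5}; ε-closure = {s1, s2, s3, s4, s5, s6}.
Read '1': s1→∅, s2→{s1, s4}, s3→{s1, s2, s3, s5}, s4→{s1, s2, s3, s4}, s5→∅, s6→∅; union {s1, s2, s3, s4, s5}; ε-closure = {s1, s2, s3, s4, s5, s6}.
State s1 is in {s1, s2, s3, s4, s5, s6}.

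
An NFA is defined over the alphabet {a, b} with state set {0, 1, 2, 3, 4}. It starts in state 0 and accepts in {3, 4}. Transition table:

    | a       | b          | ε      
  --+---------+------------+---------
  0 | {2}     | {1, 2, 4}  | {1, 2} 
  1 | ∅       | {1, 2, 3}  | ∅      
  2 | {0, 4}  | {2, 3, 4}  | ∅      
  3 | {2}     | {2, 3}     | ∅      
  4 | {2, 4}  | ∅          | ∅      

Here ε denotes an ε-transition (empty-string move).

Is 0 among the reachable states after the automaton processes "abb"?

Start: ε-closure({0}) = {0, 1, 2}.
Read 'a': 0→{2}, 1→∅, 2→{0, 4}; union {0, 2, 4}; ε-closure = {0, 1, 2, 4}.
Read 'b': 0→{1, 2, 4}, 1→{1, 2, 3}, 2→{2, 3, 4}, 4→∅; now {1, 2, 3, 4}.
Read 'b': 1→{1, 2, 3}, 2→{2, 3, 4}, 3→{2, 3}, 4→∅; now {1, 2, 3, 4}.
State 0 is not in {1, 2, 3, 4}.

No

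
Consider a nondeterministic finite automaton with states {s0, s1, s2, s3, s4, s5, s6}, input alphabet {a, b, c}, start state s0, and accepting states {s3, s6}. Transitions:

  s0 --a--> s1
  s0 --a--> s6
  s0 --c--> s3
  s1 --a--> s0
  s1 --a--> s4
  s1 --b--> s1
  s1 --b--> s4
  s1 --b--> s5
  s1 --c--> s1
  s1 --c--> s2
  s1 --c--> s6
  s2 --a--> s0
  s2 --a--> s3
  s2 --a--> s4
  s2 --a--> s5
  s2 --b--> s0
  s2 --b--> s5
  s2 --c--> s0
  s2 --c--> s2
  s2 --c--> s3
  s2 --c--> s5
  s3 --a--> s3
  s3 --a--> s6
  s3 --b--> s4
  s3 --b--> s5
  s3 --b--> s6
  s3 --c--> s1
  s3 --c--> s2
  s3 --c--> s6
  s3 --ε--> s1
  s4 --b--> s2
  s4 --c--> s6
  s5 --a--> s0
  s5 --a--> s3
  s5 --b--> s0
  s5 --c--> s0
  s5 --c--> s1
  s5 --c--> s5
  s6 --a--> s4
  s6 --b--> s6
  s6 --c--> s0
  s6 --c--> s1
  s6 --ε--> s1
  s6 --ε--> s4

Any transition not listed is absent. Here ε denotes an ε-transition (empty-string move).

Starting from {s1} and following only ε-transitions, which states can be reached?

Begin with {s1}.
No ε-moves leave this set, so the closure equals the set itself.

{s1}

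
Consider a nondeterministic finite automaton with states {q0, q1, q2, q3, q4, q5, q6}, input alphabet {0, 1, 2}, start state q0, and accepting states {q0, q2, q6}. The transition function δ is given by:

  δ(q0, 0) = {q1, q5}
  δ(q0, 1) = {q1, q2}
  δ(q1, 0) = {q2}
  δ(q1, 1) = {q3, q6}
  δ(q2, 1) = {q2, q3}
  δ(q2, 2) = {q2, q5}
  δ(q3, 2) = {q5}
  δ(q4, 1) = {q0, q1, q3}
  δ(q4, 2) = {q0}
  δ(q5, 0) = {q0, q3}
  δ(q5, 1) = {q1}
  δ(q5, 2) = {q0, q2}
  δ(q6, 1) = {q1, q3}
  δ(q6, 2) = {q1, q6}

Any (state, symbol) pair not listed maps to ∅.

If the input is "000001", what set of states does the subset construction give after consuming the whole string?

Start in {q0}.
Read '0': {q0} → {q1, q5}.
Read '0': {q1, q5} → {q0, q2, q3}.
Read '0': {q0, q2, q3} → {q1, q5}.
Read '0': {q1, q5} → {q0, q2, q3}.
Read '0': {q0, q2, q3} → {q1, q5}.
Read '1': {q1, q5} → {q1, q3, q6}.

{q1, q3, q6}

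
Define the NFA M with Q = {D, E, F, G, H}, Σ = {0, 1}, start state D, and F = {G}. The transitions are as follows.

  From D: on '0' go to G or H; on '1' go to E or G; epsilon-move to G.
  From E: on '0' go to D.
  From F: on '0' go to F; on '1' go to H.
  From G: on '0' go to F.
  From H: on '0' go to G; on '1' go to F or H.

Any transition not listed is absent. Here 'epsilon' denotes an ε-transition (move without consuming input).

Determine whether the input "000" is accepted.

Start: ε-closure({D}) = {D, G}.
Read '0': {D, G} → {F, G, H}.
Read '0': {F, G, H} → {F, G}.
Read '0': {F, G} → {F}.
The final set {F} contains no accepting state.

No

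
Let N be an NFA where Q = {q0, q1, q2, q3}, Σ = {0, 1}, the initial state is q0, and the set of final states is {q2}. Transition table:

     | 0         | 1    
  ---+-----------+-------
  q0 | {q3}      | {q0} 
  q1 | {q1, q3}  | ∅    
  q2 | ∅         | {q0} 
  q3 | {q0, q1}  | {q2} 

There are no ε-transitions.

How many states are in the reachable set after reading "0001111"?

Start in {q0}.
Read '0': q0→{q3}; now {q3}.
Read '0': q3→{q0, q1}; now {q0, q1}.
Read '0': q0→{q3}, q1→{q1, q3}; now {q1, q3}.
Read '1': q1→∅, q3→{q2}; now {q2}.
Read '1': q2→{q0}; now {q0}.
Read '1': q0→{q0}; now {q0}.
Read '1': q0→{q0}; now {q0}.
That set has 1 state.

1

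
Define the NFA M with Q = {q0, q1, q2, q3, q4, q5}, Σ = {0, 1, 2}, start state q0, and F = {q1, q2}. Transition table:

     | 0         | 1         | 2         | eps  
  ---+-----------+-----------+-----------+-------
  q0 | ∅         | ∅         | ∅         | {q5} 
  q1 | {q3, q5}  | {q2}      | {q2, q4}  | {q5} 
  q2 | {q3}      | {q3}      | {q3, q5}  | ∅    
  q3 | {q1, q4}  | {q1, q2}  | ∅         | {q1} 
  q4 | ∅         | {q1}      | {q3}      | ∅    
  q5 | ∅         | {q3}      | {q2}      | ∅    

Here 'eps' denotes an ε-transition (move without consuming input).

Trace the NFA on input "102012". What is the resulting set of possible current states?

{q1, q2, q3, q4, q5}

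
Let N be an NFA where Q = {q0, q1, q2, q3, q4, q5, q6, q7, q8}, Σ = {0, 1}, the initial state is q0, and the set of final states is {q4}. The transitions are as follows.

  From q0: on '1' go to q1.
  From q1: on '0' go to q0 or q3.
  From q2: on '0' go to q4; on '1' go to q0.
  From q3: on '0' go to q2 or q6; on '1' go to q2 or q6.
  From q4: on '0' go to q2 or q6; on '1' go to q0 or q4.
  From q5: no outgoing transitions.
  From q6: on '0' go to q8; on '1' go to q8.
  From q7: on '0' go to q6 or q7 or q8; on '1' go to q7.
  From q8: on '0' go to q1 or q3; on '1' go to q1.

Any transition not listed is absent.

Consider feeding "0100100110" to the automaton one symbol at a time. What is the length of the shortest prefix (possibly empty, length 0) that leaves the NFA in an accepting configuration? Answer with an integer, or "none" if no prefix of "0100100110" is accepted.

Start in {q0}.
Read '0': {q0} → ∅.
The set is empty and remains empty for the remaining 9 symbols.
No reachable set along the way intersects F.

none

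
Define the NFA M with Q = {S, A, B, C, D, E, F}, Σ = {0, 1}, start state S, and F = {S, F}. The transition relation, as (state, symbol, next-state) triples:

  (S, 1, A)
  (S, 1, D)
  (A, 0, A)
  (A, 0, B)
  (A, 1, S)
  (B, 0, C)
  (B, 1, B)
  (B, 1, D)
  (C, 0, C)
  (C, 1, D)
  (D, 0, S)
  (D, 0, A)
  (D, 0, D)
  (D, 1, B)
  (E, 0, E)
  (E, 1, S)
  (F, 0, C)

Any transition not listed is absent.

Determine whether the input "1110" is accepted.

Yes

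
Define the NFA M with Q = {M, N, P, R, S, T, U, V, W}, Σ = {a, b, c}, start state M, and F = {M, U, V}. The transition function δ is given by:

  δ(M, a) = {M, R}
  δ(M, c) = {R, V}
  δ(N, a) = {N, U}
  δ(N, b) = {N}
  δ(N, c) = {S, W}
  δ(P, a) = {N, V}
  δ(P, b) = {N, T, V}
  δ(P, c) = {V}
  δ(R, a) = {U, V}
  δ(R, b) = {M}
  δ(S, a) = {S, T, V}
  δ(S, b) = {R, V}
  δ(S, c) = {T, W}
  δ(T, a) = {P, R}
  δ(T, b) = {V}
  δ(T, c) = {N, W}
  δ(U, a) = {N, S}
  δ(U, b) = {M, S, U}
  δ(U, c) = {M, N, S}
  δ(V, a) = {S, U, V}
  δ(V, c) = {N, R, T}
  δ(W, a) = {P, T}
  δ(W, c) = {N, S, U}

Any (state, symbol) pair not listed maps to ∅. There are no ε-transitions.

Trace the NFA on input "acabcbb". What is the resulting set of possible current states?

{M, N}

Start in {M}.
Read 'a': {M} → {M, R}.
Read 'c': {M, R} → {R, V}.
Read 'a': {R, V} → {S, U, V}.
Read 'b': {S, U, V} → {M, R, S, U, V}.
Read 'c': {M, R, S, U, V} → {M, N, R, S, T, V, W}.
Read 'b': {M, N, R, S, T, V, W} → {M, N, R, V}.
Read 'b': {M, N, R, V} → {M, N}.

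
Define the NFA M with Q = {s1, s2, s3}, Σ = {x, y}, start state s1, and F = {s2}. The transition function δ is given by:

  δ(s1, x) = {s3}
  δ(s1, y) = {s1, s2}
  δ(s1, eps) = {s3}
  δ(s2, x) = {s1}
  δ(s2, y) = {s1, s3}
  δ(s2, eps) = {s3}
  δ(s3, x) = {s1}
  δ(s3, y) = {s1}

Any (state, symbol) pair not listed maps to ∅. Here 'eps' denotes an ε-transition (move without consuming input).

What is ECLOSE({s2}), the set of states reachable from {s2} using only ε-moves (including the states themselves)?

{s2, s3}

Begin with {s2}.
ε-move s2 → s3; add s3.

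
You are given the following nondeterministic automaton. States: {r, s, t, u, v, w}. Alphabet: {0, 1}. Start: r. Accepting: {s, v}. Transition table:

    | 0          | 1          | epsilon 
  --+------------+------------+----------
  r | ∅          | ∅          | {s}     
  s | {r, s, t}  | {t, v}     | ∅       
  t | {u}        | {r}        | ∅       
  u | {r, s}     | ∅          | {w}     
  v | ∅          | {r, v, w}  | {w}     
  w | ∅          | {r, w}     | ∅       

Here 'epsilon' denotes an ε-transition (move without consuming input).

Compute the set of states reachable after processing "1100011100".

Start: ε-closure({r}) = {r, s}.
Read '1': r→∅, s→{t, v}; union {t, v}; ε-closure = {t, v, w}.
Read '1': t→{r}, v→{r, v, w}, w→{r, w}; union {r, v, w}; ε-closure = {r, s, v, w}.
Read '0': r→∅, s→{r, s, t}, v→∅, w→∅; now {r, s, t}.
Read '0': r→∅, s→{r, s, t}, t→{u}; union {r, s, t, u}; ε-closure = {r, s, t, u, w}.
Read '0': r→∅, s→{r, s, t}, t→{u}, u→{r, s}, w→∅; union {r, s, t, u}; ε-closure = {r, s, t, u, w}.
Read '1': r→∅, s→{t, v}, t→{r}, u→∅, w→{r, w}; union {r, t, v, w}; ε-closure = {r, s, t, v, w}.
Read '1': r→∅, s→{t, v}, t→{r}, v→{r, v, w}, w→{r, w}; union {r, t, v, w}; ε-closure = {r, s, t, v, w}.
Read '1': r→∅, s→{t, v}, t→{r}, v→{r, v, w}, w→{r, w}; union {r, t, v, w}; ε-closure = {r, s, t, v, w}.
Read '0': r→∅, s→{r, s, t}, t→{u}, v→∅, w→∅; union {r, s, t, u}; ε-closure = {r, s, t, u, w}.
Read '0': r→∅, s→{r, s, t}, t→{u}, u→{r, s}, w→∅; union {r, s, t, u}; ε-closure = {r, s, t, u, w}.

{r, s, t, u, w}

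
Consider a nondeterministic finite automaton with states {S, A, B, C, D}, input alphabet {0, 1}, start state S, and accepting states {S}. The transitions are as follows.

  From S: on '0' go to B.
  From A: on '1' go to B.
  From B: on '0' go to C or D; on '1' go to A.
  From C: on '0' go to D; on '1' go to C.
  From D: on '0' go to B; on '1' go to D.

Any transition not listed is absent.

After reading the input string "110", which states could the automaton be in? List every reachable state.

Start in {S}.
Read '1': {S} → ∅.
The set is empty and remains empty for the remaining 2 symbols.

∅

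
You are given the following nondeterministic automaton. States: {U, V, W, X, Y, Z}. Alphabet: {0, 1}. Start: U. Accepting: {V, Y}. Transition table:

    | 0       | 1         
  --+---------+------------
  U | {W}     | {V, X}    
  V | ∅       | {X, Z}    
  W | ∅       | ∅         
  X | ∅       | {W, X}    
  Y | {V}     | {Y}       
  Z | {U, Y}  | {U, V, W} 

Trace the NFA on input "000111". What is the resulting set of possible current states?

Start in {U}.
Read '0': {U} → {W}.
Read '0': {W} → ∅.
The set is empty and remains empty for the remaining 4 symbols.

∅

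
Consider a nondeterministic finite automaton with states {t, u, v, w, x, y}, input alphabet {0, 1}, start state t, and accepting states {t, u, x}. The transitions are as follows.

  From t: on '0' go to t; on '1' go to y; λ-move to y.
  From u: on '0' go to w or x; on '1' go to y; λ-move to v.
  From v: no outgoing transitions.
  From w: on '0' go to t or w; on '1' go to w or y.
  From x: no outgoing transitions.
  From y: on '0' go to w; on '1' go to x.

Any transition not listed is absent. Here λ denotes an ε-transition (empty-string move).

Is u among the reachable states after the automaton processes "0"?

No

Start: ε-closure({t}) = {t, y}.
Read '0': t→{t}, y→{w}; union {t, w}; ε-closure = {t, w, y}.
State u is not in {t, w, y}.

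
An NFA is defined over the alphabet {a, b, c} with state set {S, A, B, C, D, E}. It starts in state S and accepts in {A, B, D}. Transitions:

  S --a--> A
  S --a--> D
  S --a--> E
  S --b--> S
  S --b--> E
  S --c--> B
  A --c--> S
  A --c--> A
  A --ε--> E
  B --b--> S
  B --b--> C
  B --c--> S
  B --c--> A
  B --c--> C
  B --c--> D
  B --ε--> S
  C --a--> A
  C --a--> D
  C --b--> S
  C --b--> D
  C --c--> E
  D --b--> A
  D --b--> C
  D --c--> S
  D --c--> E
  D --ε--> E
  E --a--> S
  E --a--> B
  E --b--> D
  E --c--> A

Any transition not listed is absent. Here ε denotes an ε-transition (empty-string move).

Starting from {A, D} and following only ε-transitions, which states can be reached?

{A, D, E}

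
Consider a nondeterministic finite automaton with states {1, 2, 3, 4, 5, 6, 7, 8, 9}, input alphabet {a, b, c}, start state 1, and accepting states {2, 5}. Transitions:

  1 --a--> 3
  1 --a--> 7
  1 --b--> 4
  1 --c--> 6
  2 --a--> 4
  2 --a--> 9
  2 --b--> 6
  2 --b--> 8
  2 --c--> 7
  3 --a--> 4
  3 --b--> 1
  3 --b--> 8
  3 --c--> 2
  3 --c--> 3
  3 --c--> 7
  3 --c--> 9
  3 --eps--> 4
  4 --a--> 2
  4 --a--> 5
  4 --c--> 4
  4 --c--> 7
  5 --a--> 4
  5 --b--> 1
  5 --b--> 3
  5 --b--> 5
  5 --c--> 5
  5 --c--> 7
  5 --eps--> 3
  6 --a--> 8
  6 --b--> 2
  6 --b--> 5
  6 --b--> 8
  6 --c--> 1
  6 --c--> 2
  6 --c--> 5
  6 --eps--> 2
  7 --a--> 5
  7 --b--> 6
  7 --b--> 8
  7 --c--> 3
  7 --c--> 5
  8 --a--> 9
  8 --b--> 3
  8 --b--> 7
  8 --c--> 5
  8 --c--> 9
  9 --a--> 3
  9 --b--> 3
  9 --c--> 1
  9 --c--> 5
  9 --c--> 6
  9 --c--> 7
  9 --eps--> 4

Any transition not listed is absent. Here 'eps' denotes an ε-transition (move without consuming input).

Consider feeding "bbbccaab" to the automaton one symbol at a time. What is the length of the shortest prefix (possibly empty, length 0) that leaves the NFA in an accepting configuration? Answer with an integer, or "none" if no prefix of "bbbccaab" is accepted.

none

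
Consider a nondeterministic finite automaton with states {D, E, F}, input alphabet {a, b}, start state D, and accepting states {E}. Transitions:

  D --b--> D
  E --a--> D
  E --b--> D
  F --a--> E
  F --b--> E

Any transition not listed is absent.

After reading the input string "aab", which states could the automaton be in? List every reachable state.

∅

Start in {D}.
Read 'a': {D} → ∅.
The set is empty and remains empty for the remaining 2 symbols.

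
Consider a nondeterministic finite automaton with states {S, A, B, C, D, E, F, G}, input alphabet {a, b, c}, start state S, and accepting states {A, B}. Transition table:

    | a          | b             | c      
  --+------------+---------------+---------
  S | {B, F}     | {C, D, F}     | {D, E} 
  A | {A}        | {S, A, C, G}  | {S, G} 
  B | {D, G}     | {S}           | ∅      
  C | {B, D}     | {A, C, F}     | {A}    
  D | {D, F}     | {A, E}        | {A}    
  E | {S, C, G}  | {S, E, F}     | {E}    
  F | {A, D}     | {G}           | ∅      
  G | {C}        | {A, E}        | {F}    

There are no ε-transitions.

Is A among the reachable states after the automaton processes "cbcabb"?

Yes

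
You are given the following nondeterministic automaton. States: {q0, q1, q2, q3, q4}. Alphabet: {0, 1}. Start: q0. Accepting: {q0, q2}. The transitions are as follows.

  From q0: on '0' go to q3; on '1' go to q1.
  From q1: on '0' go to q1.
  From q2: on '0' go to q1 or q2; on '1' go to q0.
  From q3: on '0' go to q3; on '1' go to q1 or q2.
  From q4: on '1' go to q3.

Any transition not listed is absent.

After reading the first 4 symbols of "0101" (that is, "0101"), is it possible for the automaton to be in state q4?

Start in {q0}.
Read '0': q0→{q3}; now {q3}.
Read '1': q3→{q1, q2}; now {q1, q2}.
Read '0': q1→{q1}, q2→{q1, q2}; now {q1, q2}.
Read '1': q1→∅, q2→{q0}; now {q0}.
State q4 is not in {q0}.

No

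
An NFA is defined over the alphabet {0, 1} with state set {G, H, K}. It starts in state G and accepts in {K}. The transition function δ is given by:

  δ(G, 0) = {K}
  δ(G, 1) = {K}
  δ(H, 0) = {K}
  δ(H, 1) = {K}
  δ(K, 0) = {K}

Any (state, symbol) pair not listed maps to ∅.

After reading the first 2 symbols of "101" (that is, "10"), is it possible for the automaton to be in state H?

No

Start in {G}.
Read '1': {G} → {K}.
Read '0': {K} → {K}.
State H is not in {K}.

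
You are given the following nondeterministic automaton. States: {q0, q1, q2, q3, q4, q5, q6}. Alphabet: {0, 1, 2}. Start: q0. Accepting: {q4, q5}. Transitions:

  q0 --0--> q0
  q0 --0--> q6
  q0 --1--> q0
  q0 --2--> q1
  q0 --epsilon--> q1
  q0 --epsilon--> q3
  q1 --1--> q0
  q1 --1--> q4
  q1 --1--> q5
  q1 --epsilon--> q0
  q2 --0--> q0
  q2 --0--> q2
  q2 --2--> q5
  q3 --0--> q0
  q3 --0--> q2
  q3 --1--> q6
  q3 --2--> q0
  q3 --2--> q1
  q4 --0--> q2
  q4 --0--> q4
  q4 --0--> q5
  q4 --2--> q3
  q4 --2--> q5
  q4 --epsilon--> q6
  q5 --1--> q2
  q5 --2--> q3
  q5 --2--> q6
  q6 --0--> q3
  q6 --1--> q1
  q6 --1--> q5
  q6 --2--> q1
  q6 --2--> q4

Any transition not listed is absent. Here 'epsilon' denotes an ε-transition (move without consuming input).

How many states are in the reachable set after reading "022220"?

Start: ε-closure({q0}) = {q0, q1, q3}.
Read '0': q0→{q0, q6}, q1→∅, q3→{q0, q2}; union {q0, q2, q6}; ε-closure = {q0, q1, q2, q3, q6}.
Read '2': q0→{q1}, q1→∅, q2→{q5}, q3→{q0, q1}, q6→{q1, q4}; union {q0, q1, q4, q5}; ε-closure = {q0, q1, q3, q4, q5, q6}.
Read '2': q0→{q1}, q1→∅, q3→{q0, q1}, q4→{q3, q5}, q5→{q3, q6}, q6→{q1, q4}; now {q0, q1, q3, q4, q5, q6}.
Read '2': q0→{q1}, q1→∅, q3→{q0, q1}, q4→{q3, q5}, q5→{q3, q6}, q6→{q1, q4}; now {q0, q1, q3, q4, q5, q6}.
Read '2': q0→{q1}, q1→∅, q3→{q0, q1}, q4→{q3, q5}, q5→{q3, q6}, q6→{q1, q4}; now {q0, q1, q3, q4, q5, q6}.
Read '0': q0→{q0, q6}, q1→∅, q3→{q0, q2}, q4→{q2, q4, q5}, q5→∅, q6→{q3}; union {q0, q2, q3, q4, q5, q6}; ε-closure = {q0, q1, q2, q3, q4, q5, q6}.
That set has 7 states.

7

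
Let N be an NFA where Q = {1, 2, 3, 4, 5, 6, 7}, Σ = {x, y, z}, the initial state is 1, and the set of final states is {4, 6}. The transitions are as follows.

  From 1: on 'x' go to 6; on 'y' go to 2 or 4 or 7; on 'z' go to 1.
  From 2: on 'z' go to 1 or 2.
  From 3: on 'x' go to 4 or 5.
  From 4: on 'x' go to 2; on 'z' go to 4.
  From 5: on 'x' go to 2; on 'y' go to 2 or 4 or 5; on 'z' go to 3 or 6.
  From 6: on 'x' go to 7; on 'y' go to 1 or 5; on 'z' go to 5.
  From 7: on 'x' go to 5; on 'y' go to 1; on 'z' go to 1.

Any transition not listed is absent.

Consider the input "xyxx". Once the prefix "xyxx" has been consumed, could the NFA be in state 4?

Start in {1}.
Read 'x': {1} → {6}.
Read 'y': {6} → {1, 5}.
Read 'x': {1, 5} → {2, 6}.
Read 'x': {2, 6} → {7}.
State 4 is not in {7}.

No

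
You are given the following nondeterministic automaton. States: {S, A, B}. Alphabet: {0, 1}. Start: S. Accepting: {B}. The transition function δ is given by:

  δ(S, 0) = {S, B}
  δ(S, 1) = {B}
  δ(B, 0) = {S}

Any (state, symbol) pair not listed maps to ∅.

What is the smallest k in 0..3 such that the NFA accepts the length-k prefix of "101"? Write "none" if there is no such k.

Start in {S}.
Read '1': {S} → {B}.
None of the earlier sets intersect F, but {B} does.

1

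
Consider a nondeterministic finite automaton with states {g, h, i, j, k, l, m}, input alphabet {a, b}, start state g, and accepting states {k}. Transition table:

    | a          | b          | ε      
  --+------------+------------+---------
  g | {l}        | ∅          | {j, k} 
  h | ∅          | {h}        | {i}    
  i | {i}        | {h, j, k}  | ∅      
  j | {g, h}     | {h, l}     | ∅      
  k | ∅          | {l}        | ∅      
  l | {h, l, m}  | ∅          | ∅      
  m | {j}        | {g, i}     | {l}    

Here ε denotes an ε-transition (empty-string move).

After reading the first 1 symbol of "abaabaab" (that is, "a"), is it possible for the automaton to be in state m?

No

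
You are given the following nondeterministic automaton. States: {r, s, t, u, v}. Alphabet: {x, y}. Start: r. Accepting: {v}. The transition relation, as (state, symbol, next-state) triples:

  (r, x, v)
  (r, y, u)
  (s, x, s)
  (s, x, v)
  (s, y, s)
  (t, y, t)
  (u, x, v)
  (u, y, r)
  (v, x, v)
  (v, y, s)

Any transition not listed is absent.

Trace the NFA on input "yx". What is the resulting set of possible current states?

{v}

Start in {r}.
Read 'y': {r} → {u}.
Read 'x': {u} → {v}.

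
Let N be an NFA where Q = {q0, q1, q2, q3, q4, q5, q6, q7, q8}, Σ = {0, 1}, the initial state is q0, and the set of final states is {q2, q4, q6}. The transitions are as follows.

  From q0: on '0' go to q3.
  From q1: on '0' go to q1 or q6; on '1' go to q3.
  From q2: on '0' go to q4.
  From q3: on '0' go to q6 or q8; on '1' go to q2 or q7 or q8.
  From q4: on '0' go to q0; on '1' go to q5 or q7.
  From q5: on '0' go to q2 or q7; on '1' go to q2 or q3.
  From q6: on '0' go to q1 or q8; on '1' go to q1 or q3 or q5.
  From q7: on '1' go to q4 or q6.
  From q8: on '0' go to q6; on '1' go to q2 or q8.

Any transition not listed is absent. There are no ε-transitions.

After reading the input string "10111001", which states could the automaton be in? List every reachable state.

∅

Start in {q0}.
Read '1': {q0} → ∅.
The set is empty and remains empty for the remaining 7 symbols.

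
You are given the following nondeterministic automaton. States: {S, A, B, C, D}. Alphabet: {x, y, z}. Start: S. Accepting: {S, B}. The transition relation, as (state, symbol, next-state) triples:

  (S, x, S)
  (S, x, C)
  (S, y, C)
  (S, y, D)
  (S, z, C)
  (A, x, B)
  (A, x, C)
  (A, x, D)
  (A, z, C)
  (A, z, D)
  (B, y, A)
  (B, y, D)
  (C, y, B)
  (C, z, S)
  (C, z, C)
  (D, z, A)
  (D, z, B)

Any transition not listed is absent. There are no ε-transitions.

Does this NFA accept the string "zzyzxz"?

Yes

Start in {S}.
Read 'z': {S} → {C}.
Read 'z': {C} → {S, C}.
Read 'y': {S, C} → {B, C, D}.
Read 'z': {B, C, D} → {S, A, B, C}.
Read 'x': {S, A, B, C} → {S, B, C, D}.
Read 'z': {S, B, C, D} → {S, A, B, C}.
The final set {S, A, B, C} contains the accepting states S, B.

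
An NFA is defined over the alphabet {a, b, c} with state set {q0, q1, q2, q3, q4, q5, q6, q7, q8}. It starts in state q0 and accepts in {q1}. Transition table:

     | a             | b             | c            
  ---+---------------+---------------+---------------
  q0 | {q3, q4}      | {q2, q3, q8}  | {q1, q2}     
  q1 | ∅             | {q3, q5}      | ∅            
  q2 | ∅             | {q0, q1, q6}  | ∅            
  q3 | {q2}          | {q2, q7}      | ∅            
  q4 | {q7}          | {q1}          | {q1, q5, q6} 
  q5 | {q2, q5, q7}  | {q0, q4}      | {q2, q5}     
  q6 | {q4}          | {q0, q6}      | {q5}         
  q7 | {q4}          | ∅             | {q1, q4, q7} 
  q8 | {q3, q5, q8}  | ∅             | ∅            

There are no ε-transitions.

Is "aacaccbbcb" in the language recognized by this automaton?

Yes

Start in {q0}.
Read 'a': q0→{q3, q4}; now {q3, q4}.
Read 'a': q3→{q2}, q4→{q7}; now {q2, q7}.
Read 'c': q2→∅, q7→{q1, q4, q7}; now {q1, q4, q7}.
Read 'a': q1→∅, q4→{q7}, q7→{q4}; now {q4, q7}.
Read 'c': q4→{q1, q5, q6}, q7→{q1, q4, q7}; now {q1, q4, q5, q6, q7}.
Read 'c': q1→∅, q4→{q1, q5, q6}, q5→{q2, q5}, q6→{q5}, q7→{q1, q4, q7}; now {q1, q2, q4, q5, q6, q7}.
Read 'b': q1→{q3, q5}, q2→{q0, q1, q6}, q4→{q1}, q5→{q0, q4}, q6→{q0, q6}, q7→∅; now {q0, q1, q3, q4, q5, q6}.
Read 'b': q0→{q2, q3, q8}, q1→{q3, q5}, q3→{q2, q7}, q4→{q1}, q5→{q0, q4}, q6→{q0, q6}; now {q0, q1, q2, q3, q4, q5, q6, q7, q8}.
Read 'c': q0→{q1, q2}, q1→∅, q2→∅, q3→∅, q4→{q1, q5, q6}, q5→{q2, q5}, q6→{q5}, q7→{q1, q4, q7}, q8→∅; now {q1, q2, q4, q5, q6, q7}.
Read 'b': q1→{q3, q5}, q2→{q0, q1, q6}, q4→{q1}, q5→{q0, q4}, q6→{q0, q6}, q7→∅; now {q0, q1, q3, q4, q5, q6}.
The final set {q0, q1, q3, q4, q5, q6} contains the accepting state q1.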